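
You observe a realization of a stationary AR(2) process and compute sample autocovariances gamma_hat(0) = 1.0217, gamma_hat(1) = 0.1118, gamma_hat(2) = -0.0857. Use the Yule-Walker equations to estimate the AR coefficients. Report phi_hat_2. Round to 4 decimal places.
\hat\phi_{2} = -0.0970

The Yule-Walker equations for an AR(p) process read, in matrix form,
  Gamma_p phi = r_p,   with   (Gamma_p)_{ij} = gamma(|i - j|),
                       (r_p)_i = gamma(i),   i,j = 1..p.
Substitute the sample gammas (Toeplitz matrix and right-hand side of size 2):
  Gamma_p = [[1.0217, 0.1118], [0.1118, 1.0217]]
  r_p     = [0.1118, -0.0857]
Written out:
  1.0217 phi_1 + 0.1118 phi_2 = 0.1118
  0.1118 phi_1 + 1.0217 phi_2 = -0.0857
Solve by Cramer's rule:
  det = gamma(0)^2 - gamma(1)^2 = (1.0217)^2 - (0.1118)^2 = 1.04387089 - 0.01249924 = 1.03137165
  phi_hat_1 = [gamma(1) gamma(0) - gamma(1) gamma(2)] / det = [(0.1118)(1.0217) - (0.1118)(-0.0857)] / 1.03137165 = 0.12380732 / 1.03137165 = 0.12
  phi_hat_2 = [gamma(0) gamma(2) - gamma(1)^2] / det = [(1.0217)(-0.0857) - (0.1118)^2] / 1.03137165 = -0.10005893 / 1.03137165 = -0.097
So phi_hat = [0.1200, -0.0970].
Therefore phi_hat_2 = -0.0970.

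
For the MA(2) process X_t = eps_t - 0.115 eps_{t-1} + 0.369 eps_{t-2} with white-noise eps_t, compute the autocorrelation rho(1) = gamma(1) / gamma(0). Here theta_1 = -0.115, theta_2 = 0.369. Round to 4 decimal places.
\rho(1) = -0.1370

For an MA(q) process with theta_0 = 1, the autocovariance is
  gamma(k) = sigma^2 * sum_{i=0..q-k} theta_i * theta_{i+k},
and rho(k) = gamma(k) / gamma(0). Sigma^2 cancels.
  numerator   = (1)*(-0.115) + (-0.115)*(0.369) = -0.157435.
  denominator = (1)^2 + (-0.115)^2 + (0.369)^2 = 1.149386.
  rho(1) = -0.157435 / 1.149386 = -0.1370.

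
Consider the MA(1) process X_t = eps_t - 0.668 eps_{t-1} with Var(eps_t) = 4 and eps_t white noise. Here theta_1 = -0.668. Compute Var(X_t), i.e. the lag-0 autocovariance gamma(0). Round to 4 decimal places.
\gamma(0) = 5.7849

For an MA(q) process X_t = eps_t + sum_i theta_i eps_{t-i} with
Var(eps_t) = sigma^2, the variance is
  gamma(0) = sigma^2 * (1 + sum_i theta_i^2).
  sum_i theta_i^2 = (-0.668)^2 = 0.446224.
  gamma(0) = 4 * (1 + 0.446224) = 4 * 1.446224 = 5.784896, which rounds to 5.7849.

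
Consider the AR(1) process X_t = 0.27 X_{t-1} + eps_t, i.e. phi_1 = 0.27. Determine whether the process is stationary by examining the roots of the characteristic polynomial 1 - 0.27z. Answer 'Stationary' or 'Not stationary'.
\text{Stationary}

The AR(p) characteristic polynomial is P(z) = 1 - 0.27z.
Stationarity requires all roots to lie outside the unit circle, i.e. |z| > 1 for every root.
This is linear in z: 1 + (-0.27) z = 0  =>  z = -1/(-0.27) = 3.703704,  |z| = 3.703704.
Moduli of all roots: 3.7037.
All moduli strictly greater than 1? Yes.
Verdict: Stationary.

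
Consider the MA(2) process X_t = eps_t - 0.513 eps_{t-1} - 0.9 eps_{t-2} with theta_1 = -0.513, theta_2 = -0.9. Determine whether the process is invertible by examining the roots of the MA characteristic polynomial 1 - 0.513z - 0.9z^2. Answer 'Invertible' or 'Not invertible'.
\text{Not invertible}

The MA(q) characteristic polynomial is P(z) = 1 - 0.513z - 0.9z^2.
Invertibility requires all roots to lie outside the unit circle, i.e. |z| > 1 for every root.
Set 1 + (-0.513) z + (-0.9) z^2 = 0, i.e. a z^2 + b z + c = 0 with a = -0.9, b = -0.513, c = 1.
Discriminant D = b^2 - 4ac = (-0.513)^2 - 4*(-0.9)*1 = 0.263169 - (-3.6) = 3.863169.
D >= 0, so the roots are real: z = (-b +/- sqrt(D)) / (2a) = (0.513 +/- 1.965495) / (-1.8).
  z_1 = (0.513 + 1.965495) / (-1.8) = -1.3769,   |z_1| = 1.3769.
  z_2 = (0.513 - 1.965495) / (-1.8) = 0.8069,   |z_2| = 0.8069.
Moduli of all roots: 1.3769, 0.8069.
All moduli strictly greater than 1? No.
Verdict: Not invertible.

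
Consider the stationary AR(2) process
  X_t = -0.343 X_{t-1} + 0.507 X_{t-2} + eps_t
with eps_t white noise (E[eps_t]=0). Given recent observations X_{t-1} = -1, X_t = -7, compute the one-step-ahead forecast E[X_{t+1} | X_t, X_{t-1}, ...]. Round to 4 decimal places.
E[X_{t+1} \mid \mathcal F_t] = 1.8940

For an AR(p) model X_t = c + sum_i phi_i X_{t-i} + eps_t, the
one-step-ahead conditional mean is
  E[X_{t+1} | X_t, ...] = c + sum_i phi_i X_{t+1-i}.
Substitute known values:
  E[X_{t+1} | ...] = (-0.343) * (-7) + (0.507) * (-1)
                   = 1.8940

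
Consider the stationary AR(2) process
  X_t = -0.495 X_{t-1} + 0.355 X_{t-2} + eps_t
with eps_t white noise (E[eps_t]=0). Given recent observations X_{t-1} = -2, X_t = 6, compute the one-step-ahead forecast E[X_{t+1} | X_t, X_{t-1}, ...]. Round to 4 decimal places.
E[X_{t+1} \mid \mathcal F_t] = -3.6800

For an AR(p) model X_t = c + sum_i phi_i X_{t-i} + eps_t, the
one-step-ahead conditional mean is
  E[X_{t+1} | X_t, ...] = c + sum_i phi_i X_{t+1-i}.
Substitute known values:
  E[X_{t+1} | ...] = (-0.495) * (6) + (0.355) * (-2)
                   = -3.6800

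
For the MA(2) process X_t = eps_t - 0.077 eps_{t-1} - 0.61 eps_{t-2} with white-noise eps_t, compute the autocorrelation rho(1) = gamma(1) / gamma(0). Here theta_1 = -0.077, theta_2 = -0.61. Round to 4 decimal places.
\rho(1) = -0.0218

For an MA(q) process with theta_0 = 1, the autocovariance is
  gamma(k) = sigma^2 * sum_{i=0..q-k} theta_i * theta_{i+k},
and rho(k) = gamma(k) / gamma(0). Sigma^2 cancels.
  numerator   = (1)*(-0.077) + (-0.077)*(-0.61) = -0.03003.
  denominator = (1)^2 + (-0.077)^2 + (-0.61)^2 = 1.378029.
  rho(1) = -0.03003 / 1.378029 = -0.0218.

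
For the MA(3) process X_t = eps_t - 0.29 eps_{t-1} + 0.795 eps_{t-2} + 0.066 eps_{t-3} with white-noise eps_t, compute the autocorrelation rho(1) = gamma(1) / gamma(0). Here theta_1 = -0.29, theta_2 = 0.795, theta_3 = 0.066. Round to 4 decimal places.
\rho(1) = -0.2721

For an MA(q) process with theta_0 = 1, the autocovariance is
  gamma(k) = sigma^2 * sum_{i=0..q-k} theta_i * theta_{i+k},
and rho(k) = gamma(k) / gamma(0). Sigma^2 cancels.
  numerator   = (1)*(-0.29) + (-0.29)*(0.795) + (0.795)*(0.066) = -0.46808.
  denominator = (1)^2 + (-0.29)^2 + (0.795)^2 + (0.066)^2 = 1.720481.
  rho(1) = -0.46808 / 1.720481 = -0.2721.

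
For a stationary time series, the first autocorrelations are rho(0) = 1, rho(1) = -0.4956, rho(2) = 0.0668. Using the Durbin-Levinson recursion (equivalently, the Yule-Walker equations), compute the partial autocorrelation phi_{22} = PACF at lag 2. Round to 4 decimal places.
\phi_{22} = -0.2370

The PACF at lag k is phi_{kk}, the last component of the solution
to the Yule-Walker system G_k phi = r_k where
  (G_k)_{ij} = rho(|i - j|), (r_k)_i = rho(i), i,j = 1..k.
Equivalently, Durbin-Levinson gives phi_{kk} iteratively:
  phi_{11} = rho(1)
  phi_{kk} = [rho(k) - sum_{j=1..k-1} phi_{k-1,j} rho(k-j)]
            / [1 - sum_{j=1..k-1} phi_{k-1,j} rho(j)],
  phi_{k,j} = phi_{k-1,j} - phi_{kk} phi_{k-1,k-j},  j = 1..k-1.
Step k = 1:
  phi_11 = rho(1) = -0.4956.
Step k = 2:
  phi_22 = [rho(2) - phi_11 rho(1)] / [1 - phi_11 rho(1)] = [0.0668 - (-0.4956)(-0.4956)] / [1 - (-0.4956)(-0.4956)]
         = -0.17881936 / 0.75438064 = -0.237.
Therefore phi_{22} = -0.2370.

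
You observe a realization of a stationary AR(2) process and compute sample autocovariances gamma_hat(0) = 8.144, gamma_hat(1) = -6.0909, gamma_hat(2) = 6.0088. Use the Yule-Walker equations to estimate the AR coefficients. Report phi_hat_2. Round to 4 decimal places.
\hat\phi_{2} = 0.4050

The Yule-Walker equations for an AR(p) process read, in matrix form,
  Gamma_p phi = r_p,   with   (Gamma_p)_{ij} = gamma(|i - j|),
                       (r_p)_i = gamma(i),   i,j = 1..p.
Substitute the sample gammas (Toeplitz matrix and right-hand side of size 2):
  Gamma_p = [[8.144, -6.0909], [-6.0909, 8.144]]
  r_p     = [-6.0909, 6.0088]
Written out:
  8.144 phi_1 - 6.0909 phi_2 = -6.0909
  -6.0909 phi_1 + 8.144 phi_2 = 6.0088
Solve by Cramer's rule:
  det = gamma(0)^2 - gamma(1)^2 = (8.144)^2 - (-6.0909)^2 = 66.324736 - 37.09906281 = 29.22567319
  phi_hat_1 = [gamma(1) gamma(0) - gamma(1) gamma(2)] / det = [(-6.0909)(8.144) - (-6.0909)(6.0088)] / 29.22567319 = -13.00528968 / 29.22567319 = -0.445
  phi_hat_2 = [gamma(0) gamma(2) - gamma(1)^2] / det = [(8.144)(6.0088) - (-6.0909)^2] / 29.22567319 = 11.83660439 / 29.22567319 = 0.405
So phi_hat = [-0.4450, 0.4050].
Therefore phi_hat_2 = 0.4050.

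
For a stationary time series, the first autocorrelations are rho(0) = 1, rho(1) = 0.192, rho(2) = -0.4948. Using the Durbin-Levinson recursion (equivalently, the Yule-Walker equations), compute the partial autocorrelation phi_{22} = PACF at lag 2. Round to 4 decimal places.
\phi_{22} = -0.5520

The PACF at lag k is phi_{kk}, the last component of the solution
to the Yule-Walker system G_k phi = r_k where
  (G_k)_{ij} = rho(|i - j|), (r_k)_i = rho(i), i,j = 1..k.
Equivalently, Durbin-Levinson gives phi_{kk} iteratively:
  phi_{11} = rho(1)
  phi_{kk} = [rho(k) - sum_{j=1..k-1} phi_{k-1,j} rho(k-j)]
            / [1 - sum_{j=1..k-1} phi_{k-1,j} rho(j)],
  phi_{k,j} = phi_{k-1,j} - phi_{kk} phi_{k-1,k-j},  j = 1..k-1.
Step k = 1:
  phi_11 = rho(1) = 0.192.
Step k = 2:
  phi_22 = [rho(2) - phi_11 rho(1)] / [1 - phi_11 rho(1)] = [-0.4948 - (0.192)(0.192)] / [1 - (0.192)(0.192)]
         = -0.531664 / 0.963136 = -0.552.
Therefore phi_{22} = -0.5520.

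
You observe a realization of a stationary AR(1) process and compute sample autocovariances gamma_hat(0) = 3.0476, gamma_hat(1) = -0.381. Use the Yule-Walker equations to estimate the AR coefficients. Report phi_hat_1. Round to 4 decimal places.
\hat\phi_{1} = -0.1250

The Yule-Walker equations for an AR(p) process read, in matrix form,
  Gamma_p phi = r_p,   with   (Gamma_p)_{ij} = gamma(|i - j|),
                       (r_p)_i = gamma(i),   i,j = 1..p.
Substitute the sample gammas (Toeplitz matrix and right-hand side of size 1):
  Gamma_p = [[3.0476]]
  r_p     = [-0.381]
With p = 1 this is the single equation gamma(0) phi_1 = gamma(1):
  phi_hat_1 = gamma(1) / gamma(0) = -0.381 / 3.0476 = -0.1250.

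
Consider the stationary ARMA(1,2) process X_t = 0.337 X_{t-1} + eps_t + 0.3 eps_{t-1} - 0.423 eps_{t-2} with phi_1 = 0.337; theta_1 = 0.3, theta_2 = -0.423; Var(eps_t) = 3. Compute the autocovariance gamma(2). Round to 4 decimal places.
\gamma(2) = -0.7425

Multiply the model equation by X_{t-k} and take expectations. With theta_0 = psi_0 = 1 and psi_j the MA(infinity) weights, this gives
  gamma(k) - sum_i phi_i gamma(k-i) = c_k,
  c_k = sigma^2 * sum_{j=k..q} theta_j psi_{j-k}   (c_k = 0 for k > q),
using gamma(-m) = gamma(m).
psi-weights needed (psi_j = theta_j + sum_i phi_i psi_{j-i}):
  psi_1 = theta_1 + phi_1 = 0.3 + (0.337) = 0.637
  psi_2 = theta_2 + phi_1 psi_1 = -0.423 + (0.337)(0.637) = -0.208331
Right-hand sides:
  c_0 = sigma^2 (1 + theta_1 psi_1 + theta_2 psi_2) = 3 * (1 + (0.3)(0.637) + (-0.423)(-0.208331)) = 3 * 1.279224 = 3.837672
  c_1 = sigma^2 (theta_1 + theta_2 psi_1) = 3 * (0.3 + (-0.423)(0.637)) = 0.091647
  c_2 = sigma^2 theta_2 = 3 * (-0.423) = -1.269
Equations for k = 0 and k = 1 (AR order 1):
  gamma(0) = phi_1 gamma(1) + c_0
  gamma(1) = phi_1 gamma(0) + c_1
Substituting the second into the first: gamma(0) (1 - phi_1^2) = c_0 + phi_1 c_1, so
  gamma(0) = (c_0 + phi_1 c_1) / (1 - phi_1^2) = (3.837672 + (0.337)(0.091647)) / (1 - (0.337)^2) = 3.868557 / 0.886431 = 4.364194.
  gamma(1) = phi_1 gamma(0) + c_1 = (0.337)(4.364194) + (0.091647) = 1.56238.
For k = 2: gamma(2) = phi_1 gamma(1) + c_2
  = (0.337)(1.56238) + (-1.269) = -0.742478.
Therefore gamma(2) = -0.7425 (to 4 decimal places).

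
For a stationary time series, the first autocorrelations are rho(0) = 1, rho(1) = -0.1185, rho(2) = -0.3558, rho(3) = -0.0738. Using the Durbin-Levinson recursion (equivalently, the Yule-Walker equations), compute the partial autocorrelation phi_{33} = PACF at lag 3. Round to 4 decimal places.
\phi_{33} = -0.2080

The PACF at lag k is phi_{kk}, the last component of the solution
to the Yule-Walker system G_k phi = r_k where
  (G_k)_{ij} = rho(|i - j|), (r_k)_i = rho(i), i,j = 1..k.
Equivalently, Durbin-Levinson gives phi_{kk} iteratively:
  phi_{11} = rho(1)
  phi_{kk} = [rho(k) - sum_{j=1..k-1} phi_{k-1,j} rho(k-j)]
            / [1 - sum_{j=1..k-1} phi_{k-1,j} rho(j)],
  phi_{k,j} = phi_{k-1,j} - phi_{kk} phi_{k-1,k-j},  j = 1..k-1.
Step k = 1:
  phi_11 = rho(1) = -0.1185.
Step k = 2:
  phi_22 = [rho(2) - phi_11 rho(1)] / [1 - phi_11 rho(1)] = [-0.3558 - (-0.1185)(-0.1185)] / [1 - (-0.1185)(-0.1185)]
         = -0.36984225 / 0.98595775 = -0.37511.
  Update: phi_21 = phi_11 - phi_22 phi_11 = -0.1185 - (-0.37511)(-0.1185) = -0.16295.
Step k = 3:
  phi_33 = [rho(3) - phi_21 rho(2) - phi_22 rho(1)] / [1 - phi_21 rho(1) - phi_22 rho(2)]
    numerator   = -0.0738 - (-0.16295)(-0.3558) - (-0.37511)(-0.1185) = -0.17622828
    denominator = 1 - (-0.16295)(-0.1185) - (-0.37511)(-0.3558) = 0.84722636
  phi_33 = -0.17622828 / 0.84722636 = -0.208.
Therefore phi_{33} = -0.2080.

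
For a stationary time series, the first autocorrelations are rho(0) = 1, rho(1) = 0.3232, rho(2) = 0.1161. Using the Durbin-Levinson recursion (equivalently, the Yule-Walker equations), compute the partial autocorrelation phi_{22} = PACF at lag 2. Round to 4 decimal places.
\phi_{22} = 0.0130

The PACF at lag k is phi_{kk}, the last component of the solution
to the Yule-Walker system G_k phi = r_k where
  (G_k)_{ij} = rho(|i - j|), (r_k)_i = rho(i), i,j = 1..k.
Equivalently, Durbin-Levinson gives phi_{kk} iteratively:
  phi_{11} = rho(1)
  phi_{kk} = [rho(k) - sum_{j=1..k-1} phi_{k-1,j} rho(k-j)]
            / [1 - sum_{j=1..k-1} phi_{k-1,j} rho(j)],
  phi_{k,j} = phi_{k-1,j} - phi_{kk} phi_{k-1,k-j},  j = 1..k-1.
Step k = 1:
  phi_11 = rho(1) = 0.3232.
Step k = 2:
  phi_22 = [rho(2) - phi_11 rho(1)] / [1 - phi_11 rho(1)] = [0.1161 - (0.3232)(0.3232)] / [1 - (0.3232)(0.3232)]
         = 0.01164176 / 0.89554176 = 0.013.
Therefore phi_{22} = 0.0130.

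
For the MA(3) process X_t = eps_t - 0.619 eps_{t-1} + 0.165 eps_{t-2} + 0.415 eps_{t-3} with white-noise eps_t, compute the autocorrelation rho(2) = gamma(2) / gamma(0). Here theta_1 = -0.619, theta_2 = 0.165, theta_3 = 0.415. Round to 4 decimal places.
\rho(2) = -0.0581

For an MA(q) process with theta_0 = 1, the autocovariance is
  gamma(k) = sigma^2 * sum_{i=0..q-k} theta_i * theta_{i+k},
and rho(k) = gamma(k) / gamma(0). Sigma^2 cancels.
  numerator   = (1)*(0.165) + (-0.619)*(0.415) = -0.091885.
  denominator = (1)^2 + (-0.619)^2 + (0.165)^2 + (0.415)^2 = 1.582611.
  rho(2) = -0.091885 / 1.582611 = -0.0581.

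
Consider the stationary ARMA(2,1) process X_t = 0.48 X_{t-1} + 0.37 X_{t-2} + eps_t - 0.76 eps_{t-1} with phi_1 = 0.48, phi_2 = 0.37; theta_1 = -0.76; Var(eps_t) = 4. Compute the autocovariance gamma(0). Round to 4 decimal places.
\gamma(0) = 4.6345

Multiply the model equation by X_{t-k} and take expectations. With theta_0 = psi_0 = 1 and psi_j the MA(infinity) weights, this gives
  gamma(k) - sum_i phi_i gamma(k-i) = c_k,
  c_k = sigma^2 * sum_{j=k..q} theta_j psi_{j-k}   (c_k = 0 for k > q),
using gamma(-m) = gamma(m).
psi-weights needed (psi_j = theta_j + sum_i phi_i psi_{j-i}):
  psi_1 = theta_1 + phi_1 = -0.76 + (0.48) = -0.28
Right-hand sides:
  c_0 = sigma^2 (1 + theta_1 psi_1) = 4 * (1 + (-0.76)(-0.28)) = 4 * 1.2128 = 4.8512
  c_1 = sigma^2 theta_1 = 4 * (-0.76) = -3.04
  c_2 = 0
Equations for k = 0, 1, 2 (AR order 2, c_2 = 0):
  (E0) gamma(0) = phi_1 gamma(1) + phi_2 gamma(2) + c_0
  (E1) gamma(1) = phi_1 gamma(0) + phi_2 gamma(1) + c_1
  (E2) gamma(2) = phi_1 gamma(1) + phi_2 gamma(0)
From (E1): gamma(1) = A gamma(0) + B with
  A = phi_1 / (1 - phi_2) = 0.48 / 0.63 = 0.761905,   B = c_1 / (1 - phi_2) = -3.04 / 0.63 = -4.825397.
Insert (E2) into (E0): gamma(0) (1 - phi_2^2) = phi_1 (1 + phi_2) gamma(1) + c_0.
  phi_1 (1 + phi_2) = (0.48)(1.37) = 0.6576,   1 - phi_2^2 = 0.8631.
Replace gamma(1) by A gamma(0) + B and collect gamma(0):
  gamma(0) [0.8631 - (0.6576)(0.761905)] = (0.6576)(-4.825397) + 4.8512
  gamma(0) * 0.362071 = 1.678019
  gamma(0) = 1.678019 / 0.362071 = 4.634497.
Therefore gamma(0) = 4.6345 (to 4 decimal places).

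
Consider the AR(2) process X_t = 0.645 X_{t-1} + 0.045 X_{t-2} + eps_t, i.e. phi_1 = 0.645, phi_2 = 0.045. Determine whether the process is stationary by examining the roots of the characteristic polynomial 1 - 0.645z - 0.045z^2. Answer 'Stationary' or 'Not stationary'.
\text{Stationary}

The AR(p) characteristic polynomial is P(z) = 1 - 0.645z - 0.045z^2.
Stationarity requires all roots to lie outside the unit circle, i.e. |z| > 1 for every root.
Set 1 + (-0.645) z + (-0.045) z^2 = 0, i.e. a z^2 + b z + c = 0 with a = -0.045, b = -0.645, c = 1.
Discriminant D = b^2 - 4ac = (-0.645)^2 - 4*(-0.045)*1 = 0.416025 - (-0.18) = 0.596025.
D >= 0, so the roots are real: z = (-b +/- sqrt(D)) / (2a) = (0.645 +/- 0.772027) / (-0.09).
  z_1 = (0.645 + 0.772027) / (-0.09) = -15.7447,   |z_1| = 15.7447.
  z_2 = (0.645 - 0.772027) / (-0.09) = 1.4114,   |z_2| = 1.4114.
Moduli of all roots: 15.7447, 1.4114.
All moduli strictly greater than 1? Yes.
Verdict: Stationary.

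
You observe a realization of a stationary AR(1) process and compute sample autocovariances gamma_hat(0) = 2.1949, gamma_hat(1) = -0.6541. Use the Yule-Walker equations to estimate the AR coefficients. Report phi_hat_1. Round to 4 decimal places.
\hat\phi_{1} = -0.2980

The Yule-Walker equations for an AR(p) process read, in matrix form,
  Gamma_p phi = r_p,   with   (Gamma_p)_{ij} = gamma(|i - j|),
                       (r_p)_i = gamma(i),   i,j = 1..p.
Substitute the sample gammas (Toeplitz matrix and right-hand side of size 1):
  Gamma_p = [[2.1949]]
  r_p     = [-0.6541]
With p = 1 this is the single equation gamma(0) phi_1 = gamma(1):
  phi_hat_1 = gamma(1) / gamma(0) = -0.6541 / 2.1949 = -0.2980.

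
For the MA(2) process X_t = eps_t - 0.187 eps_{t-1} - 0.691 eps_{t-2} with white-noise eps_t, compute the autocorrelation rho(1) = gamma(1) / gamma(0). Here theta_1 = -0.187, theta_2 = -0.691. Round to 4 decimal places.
\rho(1) = -0.0382

For an MA(q) process with theta_0 = 1, the autocovariance is
  gamma(k) = sigma^2 * sum_{i=0..q-k} theta_i * theta_{i+k},
and rho(k) = gamma(k) / gamma(0). Sigma^2 cancels.
  numerator   = (1)*(-0.187) + (-0.187)*(-0.691) = -0.057783.
  denominator = (1)^2 + (-0.187)^2 + (-0.691)^2 = 1.51245.
  rho(1) = -0.057783 / 1.51245 = -0.0382.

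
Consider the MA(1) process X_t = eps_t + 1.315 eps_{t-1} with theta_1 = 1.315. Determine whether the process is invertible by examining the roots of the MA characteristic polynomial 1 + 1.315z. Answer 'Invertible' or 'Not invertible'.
\text{Not invertible}

The MA(q) characteristic polynomial is P(z) = 1 + 1.315z.
Invertibility requires all roots to lie outside the unit circle, i.e. |z| > 1 for every root.
This is linear in z: 1 + (1.315) z = 0  =>  z = -1/(1.315) = -0.760456,  |z| = 0.760456.
Moduli of all roots: 0.7605.
All moduli strictly greater than 1? No.
Verdict: Not invertible.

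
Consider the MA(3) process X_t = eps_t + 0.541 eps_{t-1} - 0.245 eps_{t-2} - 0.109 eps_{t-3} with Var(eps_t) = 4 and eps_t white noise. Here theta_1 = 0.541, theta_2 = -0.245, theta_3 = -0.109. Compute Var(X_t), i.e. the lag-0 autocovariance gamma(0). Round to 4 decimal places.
\gamma(0) = 5.4583

For an MA(q) process X_t = eps_t + sum_i theta_i eps_{t-i} with
Var(eps_t) = sigma^2, the variance is
  gamma(0) = sigma^2 * (1 + sum_i theta_i^2).
  sum_i theta_i^2 = (0.541)^2 + (-0.245)^2 + (-0.109)^2 = 0.292681 + 0.060025 + 0.011881 = 0.364587.
  gamma(0) = 4 * (1 + 0.364587) = 4 * 1.364587 = 5.458348, which rounds to 5.4583.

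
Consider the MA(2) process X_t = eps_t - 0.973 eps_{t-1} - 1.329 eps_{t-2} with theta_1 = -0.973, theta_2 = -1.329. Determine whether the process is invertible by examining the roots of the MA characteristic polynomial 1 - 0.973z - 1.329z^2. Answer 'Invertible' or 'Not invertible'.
\text{Not invertible}

The MA(q) characteristic polynomial is P(z) = 1 - 0.973z - 1.329z^2.
Invertibility requires all roots to lie outside the unit circle, i.e. |z| > 1 for every root.
Set 1 + (-0.973) z + (-1.329) z^2 = 0, i.e. a z^2 + b z + c = 0 with a = -1.329, b = -0.973, c = 1.
Discriminant D = b^2 - 4ac = (-0.973)^2 - 4*(-1.329)*1 = 0.946729 - (-5.316) = 6.262729.
D >= 0, so the roots are real: z = (-b +/- sqrt(D)) / (2a) = (0.973 +/- 2.502545) / (-2.658).
  z_1 = (0.973 + 2.502545) / (-2.658) = -1.3076,   |z_1| = 1.3076.
  z_2 = (0.973 - 2.502545) / (-2.658) = 0.5754,   |z_2| = 0.5754.
Moduli of all roots: 1.3076, 0.5754.
All moduli strictly greater than 1? No.
Verdict: Not invertible.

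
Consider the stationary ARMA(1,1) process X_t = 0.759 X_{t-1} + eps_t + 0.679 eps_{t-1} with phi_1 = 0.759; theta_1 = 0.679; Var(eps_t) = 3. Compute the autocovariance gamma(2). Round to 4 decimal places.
\gamma(2) = 11.7046

Multiply the model equation by X_{t-k} and take expectations. With theta_0 = psi_0 = 1 and psi_j the MA(infinity) weights, this gives
  gamma(k) - sum_i phi_i gamma(k-i) = c_k,
  c_k = sigma^2 * sum_{j=k..q} theta_j psi_{j-k}   (c_k = 0 for k > q),
using gamma(-m) = gamma(m).
psi-weights needed (psi_j = theta_j + sum_i phi_i psi_{j-i}):
  psi_1 = theta_1 + phi_1 = 0.679 + (0.759) = 1.438
Right-hand sides:
  c_0 = sigma^2 (1 + theta_1 psi_1) = 3 * (1 + (0.679)(1.438)) = 3 * 1.976402 = 5.929206
  c_1 = sigma^2 theta_1 = 3 * (0.679) = 2.037
  c_2 = 0
Equations for k = 0 and k = 1 (AR order 1):
  gamma(0) = phi_1 gamma(1) + c_0
  gamma(1) = phi_1 gamma(0) + c_1
Substituting the second into the first: gamma(0) (1 - phi_1^2) = c_0 + phi_1 c_1, so
  gamma(0) = (c_0 + phi_1 c_1) / (1 - phi_1^2) = (5.929206 + (0.759)(2.037)) / (1 - (0.759)^2) = 7.475289 / 0.423919 = 17.633767.
  gamma(1) = phi_1 gamma(0) + c_1 = (0.759)(17.633767) + (2.037) = 15.421029.
For k = 2 (> q): gamma(2) = phi_1 gamma(1) = (0.759)(15.421029) = 11.704561.
Therefore gamma(2) = 11.7046 (to 4 decimal places).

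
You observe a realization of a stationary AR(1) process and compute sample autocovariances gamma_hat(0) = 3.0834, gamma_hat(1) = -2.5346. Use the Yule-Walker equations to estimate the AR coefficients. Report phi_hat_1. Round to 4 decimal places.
\hat\phi_{1} = -0.8220

The Yule-Walker equations for an AR(p) process read, in matrix form,
  Gamma_p phi = r_p,   with   (Gamma_p)_{ij} = gamma(|i - j|),
                       (r_p)_i = gamma(i),   i,j = 1..p.
Substitute the sample gammas (Toeplitz matrix and right-hand side of size 1):
  Gamma_p = [[3.0834]]
  r_p     = [-2.5346]
With p = 1 this is the single equation gamma(0) phi_1 = gamma(1):
  phi_hat_1 = gamma(1) / gamma(0) = -2.5346 / 3.0834 = -0.8220.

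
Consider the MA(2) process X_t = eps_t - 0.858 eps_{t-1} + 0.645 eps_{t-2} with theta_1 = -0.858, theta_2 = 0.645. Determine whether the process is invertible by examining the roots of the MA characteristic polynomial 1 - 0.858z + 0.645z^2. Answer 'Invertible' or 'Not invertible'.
\text{Invertible}

The MA(q) characteristic polynomial is P(z) = 1 - 0.858z + 0.645z^2.
Invertibility requires all roots to lie outside the unit circle, i.e. |z| > 1 for every root.
Set 1 + (-0.858) z + (0.645) z^2 = 0, i.e. a z^2 + b z + c = 0 with a = 0.645, b = -0.858, c = 1.
Discriminant D = b^2 - 4ac = (-0.858)^2 - 4*(0.645)*1 = 0.736164 - (2.58) = -1.843836.
D < 0, so the roots are the complex-conjugate pair z = (-b +/- i sqrt(-D)) / (2a) = 0.6651 +/- 1.0526i.
For a conjugate pair |z|^2 = z * conj(z) = (product of roots) = c/a = 1/(0.645) = 1.550388, so |z| = sqrt(1.550388) = 1.2451 for both roots.
Moduli of all roots: 1.2451, 1.2451.
All moduli strictly greater than 1? Yes.
Verdict: Invertible.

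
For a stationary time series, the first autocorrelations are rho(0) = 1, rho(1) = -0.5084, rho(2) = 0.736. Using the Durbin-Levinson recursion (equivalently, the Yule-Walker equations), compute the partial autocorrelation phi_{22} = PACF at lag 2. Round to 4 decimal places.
\phi_{22} = 0.6440

The PACF at lag k is phi_{kk}, the last component of the solution
to the Yule-Walker system G_k phi = r_k where
  (G_k)_{ij} = rho(|i - j|), (r_k)_i = rho(i), i,j = 1..k.
Equivalently, Durbin-Levinson gives phi_{kk} iteratively:
  phi_{11} = rho(1)
  phi_{kk} = [rho(k) - sum_{j=1..k-1} phi_{k-1,j} rho(k-j)]
            / [1 - sum_{j=1..k-1} phi_{k-1,j} rho(j)],
  phi_{k,j} = phi_{k-1,j} - phi_{kk} phi_{k-1,k-j},  j = 1..k-1.
Step k = 1:
  phi_11 = rho(1) = -0.5084.
Step k = 2:
  phi_22 = [rho(2) - phi_11 rho(1)] / [1 - phi_11 rho(1)] = [0.736 - (-0.5084)(-0.5084)] / [1 - (-0.5084)(-0.5084)]
         = 0.47752944 / 0.74152944 = 0.644.
Therefore phi_{22} = 0.6440.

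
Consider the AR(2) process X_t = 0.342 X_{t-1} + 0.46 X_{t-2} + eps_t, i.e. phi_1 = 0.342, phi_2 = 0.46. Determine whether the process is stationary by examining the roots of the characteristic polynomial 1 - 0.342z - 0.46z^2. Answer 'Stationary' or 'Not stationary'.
\text{Stationary}

The AR(p) characteristic polynomial is P(z) = 1 - 0.342z - 0.46z^2.
Stationarity requires all roots to lie outside the unit circle, i.e. |z| > 1 for every root.
Set 1 + (-0.342) z + (-0.46) z^2 = 0, i.e. a z^2 + b z + c = 0 with a = -0.46, b = -0.342, c = 1.
Discriminant D = b^2 - 4ac = (-0.342)^2 - 4*(-0.46)*1 = 0.116964 - (-1.84) = 1.956964.
D >= 0, so the roots are real: z = (-b +/- sqrt(D)) / (2a) = (0.342 +/- 1.398915) / (-0.92).
  z_1 = (0.342 + 1.398915) / (-0.92) = -1.8923,   |z_1| = 1.8923.
  z_2 = (0.342 - 1.398915) / (-0.92) = 1.1488,   |z_2| = 1.1488.
Moduli of all roots: 1.8923, 1.1488.
All moduli strictly greater than 1? Yes.
Verdict: Stationary.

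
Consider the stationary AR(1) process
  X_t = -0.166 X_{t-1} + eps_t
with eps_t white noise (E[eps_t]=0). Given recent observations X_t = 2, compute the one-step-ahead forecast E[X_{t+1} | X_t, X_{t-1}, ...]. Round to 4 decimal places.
E[X_{t+1} \mid \mathcal F_t] = -0.3320

For an AR(p) model X_t = c + sum_i phi_i X_{t-i} + eps_t, the
one-step-ahead conditional mean is
  E[X_{t+1} | X_t, ...] = c + sum_i phi_i X_{t+1-i}.
Substitute known values:
  E[X_{t+1} | ...] = (-0.166) * (2)
                   = -0.3320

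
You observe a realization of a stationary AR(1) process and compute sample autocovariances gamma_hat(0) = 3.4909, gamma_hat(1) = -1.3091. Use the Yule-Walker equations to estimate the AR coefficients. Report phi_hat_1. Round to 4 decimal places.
\hat\phi_{1} = -0.3750

The Yule-Walker equations for an AR(p) process read, in matrix form,
  Gamma_p phi = r_p,   with   (Gamma_p)_{ij} = gamma(|i - j|),
                       (r_p)_i = gamma(i),   i,j = 1..p.
Substitute the sample gammas (Toeplitz matrix and right-hand side of size 1):
  Gamma_p = [[3.4909]]
  r_p     = [-1.3091]
With p = 1 this is the single equation gamma(0) phi_1 = gamma(1):
  phi_hat_1 = gamma(1) / gamma(0) = -1.3091 / 3.4909 = -0.3750.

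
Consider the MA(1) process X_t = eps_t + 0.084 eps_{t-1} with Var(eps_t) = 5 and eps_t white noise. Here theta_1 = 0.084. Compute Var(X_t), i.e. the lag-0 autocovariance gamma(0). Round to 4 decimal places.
\gamma(0) = 5.0353

For an MA(q) process X_t = eps_t + sum_i theta_i eps_{t-i} with
Var(eps_t) = sigma^2, the variance is
  gamma(0) = sigma^2 * (1 + sum_i theta_i^2).
  sum_i theta_i^2 = (0.084)^2 = 0.007056.
  gamma(0) = 5 * (1 + 0.007056) = 5 * 1.007056 = 5.03528, which rounds to 5.0353.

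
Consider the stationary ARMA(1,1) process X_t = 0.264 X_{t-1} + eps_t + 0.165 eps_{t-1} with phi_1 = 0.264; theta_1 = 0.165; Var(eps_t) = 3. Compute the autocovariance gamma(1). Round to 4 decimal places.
\gamma(1) = 1.4437

Multiply the model equation by X_{t-k} and take expectations. With theta_0 = psi_0 = 1 and psi_j the MA(infinity) weights, this gives
  gamma(k) - sum_i phi_i gamma(k-i) = c_k,
  c_k = sigma^2 * sum_{j=k..q} theta_j psi_{j-k}   (c_k = 0 for k > q),
using gamma(-m) = gamma(m).
psi-weights needed (psi_j = theta_j + sum_i phi_i psi_{j-i}):
  psi_1 = theta_1 + phi_1 = 0.165 + (0.264) = 0.429
Right-hand sides:
  c_0 = sigma^2 (1 + theta_1 psi_1) = 3 * (1 + (0.165)(0.429)) = 3 * 1.070785 = 3.212355
  c_1 = sigma^2 theta_1 = 3 * (0.165) = 0.495
  c_2 = 0
Equations for k = 0 and k = 1 (AR order 1):
  gamma(0) = phi_1 gamma(1) + c_0
  gamma(1) = phi_1 gamma(0) + c_1
Substituting the second into the first: gamma(0) (1 - phi_1^2) = c_0 + phi_1 c_1, so
  gamma(0) = (c_0 + phi_1 c_1) / (1 - phi_1^2) = (3.212355 + (0.264)(0.495)) / (1 - (0.264)^2) = 3.343035 / 0.930304 = 3.593487.
  gamma(1) = phi_1 gamma(0) + c_1 = (0.264)(3.593487) + (0.495) = 1.44368.
Therefore gamma(1) = 1.4437 (to 4 decimal places).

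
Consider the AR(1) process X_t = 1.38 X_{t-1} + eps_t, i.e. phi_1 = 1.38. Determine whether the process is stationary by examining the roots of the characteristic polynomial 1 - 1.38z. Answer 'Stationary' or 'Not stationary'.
\text{Not stationary}

The AR(p) characteristic polynomial is P(z) = 1 - 1.38z.
Stationarity requires all roots to lie outside the unit circle, i.e. |z| > 1 for every root.
This is linear in z: 1 + (-1.38) z = 0  =>  z = -1/(-1.38) = 0.724638,  |z| = 0.724638.
Moduli of all roots: 0.7246.
All moduli strictly greater than 1? No.
Verdict: Not stationary.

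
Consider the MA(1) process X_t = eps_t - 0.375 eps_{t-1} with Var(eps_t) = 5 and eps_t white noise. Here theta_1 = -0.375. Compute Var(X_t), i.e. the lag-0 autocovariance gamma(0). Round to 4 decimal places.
\gamma(0) = 5.7031

For an MA(q) process X_t = eps_t + sum_i theta_i eps_{t-i} with
Var(eps_t) = sigma^2, the variance is
  gamma(0) = sigma^2 * (1 + sum_i theta_i^2).
  sum_i theta_i^2 = (-0.375)^2 = 0.140625.
  gamma(0) = 5 * (1 + 0.140625) = 5 * 1.140625 = 5.703125, which rounds to 5.7031.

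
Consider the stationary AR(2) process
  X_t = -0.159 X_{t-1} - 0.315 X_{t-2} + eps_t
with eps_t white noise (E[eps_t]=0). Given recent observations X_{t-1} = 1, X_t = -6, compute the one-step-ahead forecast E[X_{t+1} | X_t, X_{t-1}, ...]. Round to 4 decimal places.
E[X_{t+1} \mid \mathcal F_t] = 0.6390

For an AR(p) model X_t = c + sum_i phi_i X_{t-i} + eps_t, the
one-step-ahead conditional mean is
  E[X_{t+1} | X_t, ...] = c + sum_i phi_i X_{t+1-i}.
Substitute known values:
  E[X_{t+1} | ...] = (-0.159) * (-6) + (-0.315) * (1)
                   = 0.6390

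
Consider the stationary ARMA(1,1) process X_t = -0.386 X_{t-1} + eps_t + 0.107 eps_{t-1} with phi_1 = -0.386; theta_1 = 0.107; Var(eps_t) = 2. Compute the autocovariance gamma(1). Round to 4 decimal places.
\gamma(1) = -0.6286

Multiply the model equation by X_{t-k} and take expectations. With theta_0 = psi_0 = 1 and psi_j the MA(infinity) weights, this gives
  gamma(k) - sum_i phi_i gamma(k-i) = c_k,
  c_k = sigma^2 * sum_{j=k..q} theta_j psi_{j-k}   (c_k = 0 for k > q),
using gamma(-m) = gamma(m).
psi-weights needed (psi_j = theta_j + sum_i phi_i psi_{j-i}):
  psi_1 = theta_1 + phi_1 = 0.107 + (-0.386) = -0.279
Right-hand sides:
  c_0 = sigma^2 (1 + theta_1 psi_1) = 2 * (1 + (0.107)(-0.279)) = 2 * 0.970147 = 1.940294
  c_1 = sigma^2 theta_1 = 2 * (0.107) = 0.214
  c_2 = 0
Equations for k = 0 and k = 1 (AR order 1):
  gamma(0) = phi_1 gamma(1) + c_0
  gamma(1) = phi_1 gamma(0) + c_1
Substituting the second into the first: gamma(0) (1 - phi_1^2) = c_0 + phi_1 c_1, so
  gamma(0) = (c_0 + phi_1 c_1) / (1 - phi_1^2) = (1.940294 + (-0.386)(0.214)) / (1 - (-0.386)^2) = 1.85769 / 0.851004 = 2.182939.
  gamma(1) = phi_1 gamma(0) + c_1 = (-0.386)(2.182939) + (0.214) = -0.628615.
Therefore gamma(1) = -0.6286 (to 4 decimal places).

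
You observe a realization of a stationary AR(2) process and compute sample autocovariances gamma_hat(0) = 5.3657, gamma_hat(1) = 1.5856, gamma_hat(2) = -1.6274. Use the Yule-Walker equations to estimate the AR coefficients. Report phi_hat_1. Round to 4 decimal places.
\hat\phi_{1} = 0.4220

The Yule-Walker equations for an AR(p) process read, in matrix form,
  Gamma_p phi = r_p,   with   (Gamma_p)_{ij} = gamma(|i - j|),
                       (r_p)_i = gamma(i),   i,j = 1..p.
Substitute the sample gammas (Toeplitz matrix and right-hand side of size 2):
  Gamma_p = [[5.3657, 1.5856], [1.5856, 5.3657]]
  r_p     = [1.5856, -1.6274]
Written out:
  5.3657 phi_1 + 1.5856 phi_2 = 1.5856
  1.5856 phi_1 + 5.3657 phi_2 = -1.6274
Solve by Cramer's rule:
  det = gamma(0)^2 - gamma(1)^2 = (5.3657)^2 - (1.5856)^2 = 28.79073649 - 2.51412736 = 26.27660913
  phi_hat_1 = [gamma(1) gamma(0) - gamma(1) gamma(2)] / det = [(1.5856)(5.3657) - (1.5856)(-1.6274)] / 26.27660913 = 11.08825936 / 26.27660913 = 0.422
  phi_hat_2 = [gamma(0) gamma(2) - gamma(1)^2] / det = [(5.3657)(-1.6274) - (1.5856)^2] / 26.27660913 = -11.24626754 / 26.27660913 = -0.428
So phi_hat = [0.4220, -0.4280].
Therefore phi_hat_1 = 0.4220.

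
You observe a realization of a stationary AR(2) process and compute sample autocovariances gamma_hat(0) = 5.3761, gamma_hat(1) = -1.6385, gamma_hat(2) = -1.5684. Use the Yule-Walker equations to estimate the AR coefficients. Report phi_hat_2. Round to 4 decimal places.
\hat\phi_{2} = -0.4240

The Yule-Walker equations for an AR(p) process read, in matrix form,
  Gamma_p phi = r_p,   with   (Gamma_p)_{ij} = gamma(|i - j|),
                       (r_p)_i = gamma(i),   i,j = 1..p.
Substitute the sample gammas (Toeplitz matrix and right-hand side of size 2):
  Gamma_p = [[5.3761, -1.6385], [-1.6385, 5.3761]]
  r_p     = [-1.6385, -1.5684]
Written out:
  5.3761 phi_1 - 1.6385 phi_2 = -1.6385
  -1.6385 phi_1 + 5.3761 phi_2 = -1.5684
Solve by Cramer's rule:
  det = gamma(0)^2 - gamma(1)^2 = (5.3761)^2 - (-1.6385)^2 = 28.90245121 - 2.68468225 = 26.21776896
  phi_hat_1 = [gamma(1) gamma(0) - gamma(1) gamma(2)] / det = [(-1.6385)(5.3761) - (-1.6385)(-1.5684)] / 26.21776896 = -11.37856325 / 26.21776896 = -0.434
  phi_hat_2 = [gamma(0) gamma(2) - gamma(1)^2] / det = [(5.3761)(-1.5684) - (-1.6385)^2] / 26.21776896 = -11.11655749 / 26.21776896 = -0.424
So phi_hat = [-0.4340, -0.4240].
Therefore phi_hat_2 = -0.4240.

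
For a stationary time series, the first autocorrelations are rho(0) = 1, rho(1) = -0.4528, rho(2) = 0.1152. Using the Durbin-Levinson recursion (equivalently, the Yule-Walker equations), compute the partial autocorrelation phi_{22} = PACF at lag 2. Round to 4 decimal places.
\phi_{22} = -0.1130

The PACF at lag k is phi_{kk}, the last component of the solution
to the Yule-Walker system G_k phi = r_k where
  (G_k)_{ij} = rho(|i - j|), (r_k)_i = rho(i), i,j = 1..k.
Equivalently, Durbin-Levinson gives phi_{kk} iteratively:
  phi_{11} = rho(1)
  phi_{kk} = [rho(k) - sum_{j=1..k-1} phi_{k-1,j} rho(k-j)]
            / [1 - sum_{j=1..k-1} phi_{k-1,j} rho(j)],
  phi_{k,j} = phi_{k-1,j} - phi_{kk} phi_{k-1,k-j},  j = 1..k-1.
Step k = 1:
  phi_11 = rho(1) = -0.4528.
Step k = 2:
  phi_22 = [rho(2) - phi_11 rho(1)] / [1 - phi_11 rho(1)] = [0.1152 - (-0.4528)(-0.4528)] / [1 - (-0.4528)(-0.4528)]
         = -0.08982784 / 0.79497216 = -0.113.
Therefore phi_{22} = -0.1130.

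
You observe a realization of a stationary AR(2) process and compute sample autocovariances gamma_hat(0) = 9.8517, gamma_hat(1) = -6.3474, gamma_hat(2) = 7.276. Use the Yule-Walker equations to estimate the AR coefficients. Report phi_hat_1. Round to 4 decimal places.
\hat\phi_{1} = -0.2880

The Yule-Walker equations for an AR(p) process read, in matrix form,
  Gamma_p phi = r_p,   with   (Gamma_p)_{ij} = gamma(|i - j|),
                       (r_p)_i = gamma(i),   i,j = 1..p.
Substitute the sample gammas (Toeplitz matrix and right-hand side of size 2):
  Gamma_p = [[9.8517, -6.3474], [-6.3474, 9.8517]]
  r_p     = [-6.3474, 7.276]
Written out:
  9.8517 phi_1 - 6.3474 phi_2 = -6.3474
  -6.3474 phi_1 + 9.8517 phi_2 = 7.276
Solve by Cramer's rule:
  det = gamma(0)^2 - gamma(1)^2 = (9.8517)^2 - (-6.3474)^2 = 97.05599289 - 40.28948676 = 56.76650613
  phi_hat_1 = [gamma(1) gamma(0) - gamma(1) gamma(2)] / det = [(-6.3474)(9.8517) - (-6.3474)(7.276)] / 56.76650613 = -16.34899818 / 56.76650613 = -0.288
  phi_hat_2 = [gamma(0) gamma(2) - gamma(1)^2] / det = [(9.8517)(7.276) - (-6.3474)^2] / 56.76650613 = 31.39148244 / 56.76650613 = 0.553
So phi_hat = [-0.2880, 0.5530].
Therefore phi_hat_1 = -0.2880.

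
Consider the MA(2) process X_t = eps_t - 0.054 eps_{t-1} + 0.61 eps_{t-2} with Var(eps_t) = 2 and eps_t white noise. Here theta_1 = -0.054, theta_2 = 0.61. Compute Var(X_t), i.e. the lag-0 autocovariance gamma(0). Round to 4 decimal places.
\gamma(0) = 2.7500

For an MA(q) process X_t = eps_t + sum_i theta_i eps_{t-i} with
Var(eps_t) = sigma^2, the variance is
  gamma(0) = sigma^2 * (1 + sum_i theta_i^2).
  sum_i theta_i^2 = (-0.054)^2 + (0.61)^2 = 0.002916 + 0.3721 = 0.375016.
  gamma(0) = 2 * (1 + 0.375016) = 2 * 1.375016 = 2.750032, which rounds to 2.7500.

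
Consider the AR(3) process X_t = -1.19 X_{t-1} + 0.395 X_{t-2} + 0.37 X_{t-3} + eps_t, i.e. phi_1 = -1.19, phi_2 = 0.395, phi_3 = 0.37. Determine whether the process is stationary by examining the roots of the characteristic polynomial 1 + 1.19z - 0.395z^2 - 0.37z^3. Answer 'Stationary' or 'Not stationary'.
\text{Not stationary}

The AR(p) characteristic polynomial is P(z) = 1 + 1.19z - 0.395z^2 - 0.37z^3.
Stationarity requires all roots to lie outside the unit circle, i.e. |z| > 1 for every root.
Degree 3: look for a simple real root z0 first, then factor out (1 - z/z0) and solve the remaining quadratic.
Testing z0 = -2: P(-2) = 1 + (1.19)(-2) + (-0.395)(-2)^2 + (-0.37)(-2)^3
  = 1 + (-2.38) + (-1.58) + (2.96) = 0.  So z_0 = -2 is a root, |z_0| = 2.
Divide out the factor (1 + 0.5 z) = (1 - z/z0) (since 1/z0 = -0.5):
  P(z) = (1 + 0.5 z)(1 + (0.69) z + (-0.74) z^2)
  [check: z-coef 0.69 - (-0.5) = 1.19; z^2-coef -0.74 - (-0.5)(0.69) = -0.395; z^3-coef -(-0.5)(-0.74) = -0.37.]
Remaining roots from the quadratic factor 1 + (0.69) z + (-0.74) z^2:
  Set 1 + (0.69) z + (-0.74) z^2 = 0, i.e. a z^2 + b z + c = 0 with a = -0.74, b = 0.69, c = 1.
  Discriminant D = b^2 - 4ac = (0.69)^2 - 4*(-0.74)*1 = 0.4761 - (-2.96) = 3.4361.
  D >= 0, so the roots are real: z = (-b +/- sqrt(D)) / (2a) = (-0.69 +/- 1.853672) / (-1.48).
    z_1 = (-0.69 + 1.853672) / (-1.48) = -0.7863,   |z_1| = 0.7863.
    z_2 = (-0.69 - 1.853672) / (-1.48) = 1.7187,   |z_2| = 1.7187.
Moduli of all roots: 2.0000, 0.7863, 1.7187.
All moduli strictly greater than 1? No.
Verdict: Not stationary.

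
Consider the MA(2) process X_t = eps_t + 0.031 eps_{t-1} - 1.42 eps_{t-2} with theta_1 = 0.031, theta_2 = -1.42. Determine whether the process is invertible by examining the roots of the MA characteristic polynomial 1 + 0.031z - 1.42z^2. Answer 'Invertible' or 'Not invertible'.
\text{Not invertible}

The MA(q) characteristic polynomial is P(z) = 1 + 0.031z - 1.42z^2.
Invertibility requires all roots to lie outside the unit circle, i.e. |z| > 1 for every root.
Set 1 + (0.031) z + (-1.42) z^2 = 0, i.e. a z^2 + b z + c = 0 with a = -1.42, b = 0.031, c = 1.
Discriminant D = b^2 - 4ac = (0.031)^2 - 4*(-1.42)*1 = 0.000961 - (-5.68) = 5.680961.
D >= 0, so the roots are real: z = (-b +/- sqrt(D)) / (2a) = (-0.031 +/- 2.383477) / (-2.84).
  z_1 = (-0.031 + 2.383477) / (-2.84) = -0.8283,   |z_1| = 0.8283.
  z_2 = (-0.031 - 2.383477) / (-2.84) = 0.8502,   |z_2| = 0.8502.
Moduli of all roots: 0.8283, 0.8502.
All moduli strictly greater than 1? No.
Verdict: Not invertible.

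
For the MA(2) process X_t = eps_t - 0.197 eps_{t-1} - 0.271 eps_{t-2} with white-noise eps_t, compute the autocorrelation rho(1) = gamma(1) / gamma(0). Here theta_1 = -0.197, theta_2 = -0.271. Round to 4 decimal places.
\rho(1) = -0.1291

For an MA(q) process with theta_0 = 1, the autocovariance is
  gamma(k) = sigma^2 * sum_{i=0..q-k} theta_i * theta_{i+k},
and rho(k) = gamma(k) / gamma(0). Sigma^2 cancels.
  numerator   = (1)*(-0.197) + (-0.197)*(-0.271) = -0.143613.
  denominator = (1)^2 + (-0.197)^2 + (-0.271)^2 = 1.11225.
  rho(1) = -0.143613 / 1.11225 = -0.1291.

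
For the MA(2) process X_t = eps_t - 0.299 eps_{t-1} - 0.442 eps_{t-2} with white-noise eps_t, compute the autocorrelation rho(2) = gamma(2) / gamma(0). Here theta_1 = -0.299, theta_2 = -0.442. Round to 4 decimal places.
\rho(2) = -0.3440

For an MA(q) process with theta_0 = 1, the autocovariance is
  gamma(k) = sigma^2 * sum_{i=0..q-k} theta_i * theta_{i+k},
and rho(k) = gamma(k) / gamma(0). Sigma^2 cancels.
  numerator   = (1)*(-0.442) = -0.442.
  denominator = (1)^2 + (-0.299)^2 + (-0.442)^2 = 1.284765.
  rho(2) = -0.442 / 1.284765 = -0.3440.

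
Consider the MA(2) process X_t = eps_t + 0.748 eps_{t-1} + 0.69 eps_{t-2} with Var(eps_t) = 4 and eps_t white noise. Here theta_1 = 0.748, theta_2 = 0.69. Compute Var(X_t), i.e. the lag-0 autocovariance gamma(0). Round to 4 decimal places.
\gamma(0) = 8.1424

For an MA(q) process X_t = eps_t + sum_i theta_i eps_{t-i} with
Var(eps_t) = sigma^2, the variance is
  gamma(0) = sigma^2 * (1 + sum_i theta_i^2).
  sum_i theta_i^2 = (0.748)^2 + (0.69)^2 = 0.559504 + 0.4761 = 1.035604.
  gamma(0) = 4 * (1 + 1.035604) = 4 * 2.035604 = 8.142416, which rounds to 8.1424.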